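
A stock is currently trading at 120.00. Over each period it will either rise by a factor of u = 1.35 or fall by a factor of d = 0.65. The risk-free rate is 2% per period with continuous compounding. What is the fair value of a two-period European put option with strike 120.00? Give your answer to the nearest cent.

21.82

Risk-neutral probability p = (e^0.02 − 0.65)/(1.35 − 0.65) = 0.3702/0.7000 = 0.5289
Terminal stock prices: S_uu = 218.7, S_ud = 105.3, S_dd = 50.7
Terminal payoffs (K − S): max(-98.7, 0) = 0, max(14.7, 0) = 14.7, max(69.3, 0) = 69.3
Node u (S = 162): V_u = e^(−0.02)·[0.5289·0.0000 + 0.4711·14.7000] = 6.7886
Node d (S = 78): V_d = e^(−0.02)·[0.5289·14.7000 + 0.4711·69.3000] = 39.6238
Node 0 (S = 120): V_0 = e^(−0.02)·[0.5289·6.7886 + 0.4711·39.6238] = 21.8179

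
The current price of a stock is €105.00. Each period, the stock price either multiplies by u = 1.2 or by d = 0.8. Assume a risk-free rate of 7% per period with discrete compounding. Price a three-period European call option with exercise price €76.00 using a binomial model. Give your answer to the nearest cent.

€43.58

Risk-neutral probability p = (1 + 0.07 − 0.8)/(1.2 − 0.8) = 0.2700/0.4000 = 0.6750
Terminal stock prices: S_uuu = 181.4, S_uud = 121, S_udd = 80.64, S_ddd = 53.76
Terminal payoffs (S − K): max(105.4, 0) = 105.4, max(44.96, 0) = 44.96, max(4.64, 0) = 4.64, max(-22.24, 0) = 0
Node uu (S = 151.2): V_uu = 1/1.07·[0.6750·105.4400 + 0.3250·44.9600] = 80.1720
Node ud (S = 100.8): V_ud = 1/1.07·[0.6750·44.9600 + 0.3250·4.6400] = 29.7720
Node dd (S = 67.2): V_dd = 1/1.07·[0.6750·4.6400 + 0.3250·0.0000] = 2.9271
Node u (S = 126): V_u = 1/1.07·[0.6750·80.1720 + 0.3250·29.7720] = 59.6187
Node d (S = 84): V_d = 1/1.07·[0.6750·29.7720 + 0.3250·2.9271] = 19.6705
Node 0 (S = 105): V_0 = 1/1.07·[0.6750·59.6187 + 0.3250·19.6705] = 43.5846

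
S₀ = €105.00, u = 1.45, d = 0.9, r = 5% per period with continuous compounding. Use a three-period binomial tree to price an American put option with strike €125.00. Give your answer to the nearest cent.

€21.24

Risk-neutral probability p = (e^0.05 − 0.9)/(1.45 − 0.9) = 0.1513/0.5500 = 0.2750
Terminal stock prices: S_uuu = 320.1, S_uud = 198.7, S_udd = 123.3, S_ddd = 76.55
Terminal payoffs (K − S): max(-195.1, 0) = 0, max(-73.69, 0) = 0, max(1.677, 0) = 1.677, max(48.45, 0) = 48.45
Node uu (S = 220.8): continuation = e^(−0.05)·[0.2750·0.0000 + 0.7250·0.0000] = 0.0000; exercise value = 0.0000 ≤ continuation, so V_uu = 0.0000
Node ud (S = 137): continuation = e^(−0.05)·[0.2750·0.0000 + 0.7250·1.6775] = 1.1568; exercise value = 0.0000 ≤ continuation, so V_ud = 1.1568
Node dd (S = 85.05): continuation = e^(−0.05)·[0.2750·1.6775 + 0.7250·48.4550] = 33.8537; exercise value = 39.9500 > continuation, so V_dd = 39.9500 (exercise)
Node u (S = 152.2): continuation = e^(−0.05)·[0.2750·0.0000 + 0.7250·1.1568] = 0.7977; exercise value = 0.0000 ≤ continuation, so V_u = 0.7977
Node d (S = 94.5): continuation = e^(−0.05)·[0.2750·1.1568 + 0.7250·39.9500] = 27.8524; exercise value = 30.5000 > continuation, so V_d = 30.5000 (exercise)
Node 0 (S = 105): continuation = e^(−0.05)·[0.2750·0.7977 + 0.7250·30.5000] = 21.2417; exercise value = 20.0000 ≤ continuation, so V_0 = 21.2417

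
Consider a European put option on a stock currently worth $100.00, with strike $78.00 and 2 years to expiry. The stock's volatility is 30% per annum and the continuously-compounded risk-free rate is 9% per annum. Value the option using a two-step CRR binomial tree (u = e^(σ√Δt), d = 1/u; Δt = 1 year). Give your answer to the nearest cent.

$3.40

CRR parameters: u = e^(σ√Δt) = e^(0.3·√1) = 1.3499, d = 1/u = 0.7408
Per-period rate: rΔt = 0.09·1 = 0.09, so R = e^0.09 = 1.0942
Risk-neutral probability p = (e^0.09 − 0.7408)/(1.3499 − 0.7408) = 0.3534/0.6090 = 0.5802
Terminal stock prices: S_uu = 182.2, S_ud = 100, S_dd = 54.88
Terminal payoffs (K − S): max(-104.2, 0) = 0, max(-22, 0) = 0, max(23.12, 0) = 23.12
Node u (S = 135): V_u = e^(−0.09)·[0.5802·0.0000 + 0.4198·0.0000] = 0.0000
Node d (S = 74.08): V_d = e^(−0.09)·[0.5802·0.0000 + 0.4198·23.1188] = 8.8703
Node 0 (S = 100): V_0 = e^(−0.09)·[0.5802·0.0000 + 0.4198·8.8703] = 3.4034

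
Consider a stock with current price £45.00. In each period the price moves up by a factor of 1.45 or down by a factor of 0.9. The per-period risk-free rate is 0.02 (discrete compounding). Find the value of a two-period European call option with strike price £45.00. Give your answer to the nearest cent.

£6.77

Risk-neutral probability p = (1 + 0.02 − 0.9)/(1.45 − 0.9) = 0.1200/0.5500 = 0.2182
Terminal stock prices: S_uu = 94.61, S_ud = 58.73, S_dd = 36.45
Terminal payoffs (S − K): max(49.61, 0) = 49.61, max(13.73, 0) = 13.73, max(-8.55, 0) = 0
Node u (S = 65.25): V_u = 1/1.02·[0.2182·49.6125 + 0.7818·13.7250] = 21.1324
Node d (S = 40.5): V_d = 1/1.02·[0.2182·13.7250 + 0.7818·0.0000] = 2.9358
Node 0 (S = 45): V_0 = 1/1.02·[0.2182·21.1324 + 0.7818·2.9358] = 6.7706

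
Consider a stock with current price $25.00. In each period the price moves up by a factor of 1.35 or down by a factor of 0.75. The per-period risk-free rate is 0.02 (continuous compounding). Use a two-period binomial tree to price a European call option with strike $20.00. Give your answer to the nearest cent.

$7.51

Risk-neutral probability p = (e^0.02 − 0.75)/(1.35 − 0.75) = 0.2702/0.6000 = 0.4503
Terminal stock prices: S_uu = 45.56, S_ud = 25.31, S_dd = 14.06
Terminal payoffs (S − K): max(25.56, 0) = 25.56, max(5.312, 0) = 5.312, max(-5.938, 0) = 0
Node u (S = 33.75): V_u = e^(−0.02)·[0.4503·25.5625 + 0.5497·5.3125] = 14.1460
Node d (S = 18.75): V_d = e^(−0.02)·[0.4503·5.3125 + 0.5497·0.0000] = 2.3450
Node 0 (S = 25): V_0 = e^(−0.02)·[0.4503·14.1460 + 0.5497·2.3450] = 7.5078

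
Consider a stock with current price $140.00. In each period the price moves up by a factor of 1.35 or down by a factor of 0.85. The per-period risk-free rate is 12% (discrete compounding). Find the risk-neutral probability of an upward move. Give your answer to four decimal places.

Risk-neutral probability p = (1 + 0.12 − 0.85)/(1.35 − 0.85) = 0.2700/0.5000 = 0.5400

p = 0.5400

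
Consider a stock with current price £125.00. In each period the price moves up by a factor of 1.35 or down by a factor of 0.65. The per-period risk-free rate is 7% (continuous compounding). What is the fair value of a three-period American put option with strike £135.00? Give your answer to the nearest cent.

Risk-neutral probability p = (e^0.07 − 0.65)/(1.35 − 0.65) = 0.4225/0.7000 = 0.6036
Terminal stock prices: S_uuu = 307.5, S_uud = 148.1, S_udd = 71.3, S_ddd = 34.33
Terminal payoffs (K − S): max(-172.5, 0) = 0, max(-13.08, 0) = 0, max(63.7, 0) = 63.7, max(100.7, 0) = 100.7
Node uu (S = 227.8): continuation = e^(−0.07)·[0.6036·0.0000 + 0.3964·0.0000] = 0.0000; exercise value = 0.0000 ≤ continuation, so V_uu = 0.0000
Node ud (S = 109.7): continuation = e^(−0.07)·[0.6036·0.0000 + 0.3964·63.7031] = 23.5457; exercise value = 25.3125 > continuation, so V_ud = 25.3125 (exercise)
Node dd (S = 52.81): continuation = e^(−0.07)·[0.6036·63.7031 + 0.3964·100.6719] = 73.0607; exercise value = 82.1875 > continuation, so V_dd = 82.1875 (exercise)
Node u (S = 168.8): continuation = e^(−0.07)·[0.6036·0.0000 + 0.3964·25.3125] = 9.3559; exercise value = 0.0000 ≤ continuation, so V_u = 9.3559
Node d (S = 81.25): continuation = e^(−0.07)·[0.6036·25.3125 + 0.3964·82.1875] = 44.6232; exercise value = 53.7500 > continuation, so V_d = 53.7500 (exercise)
Node 0 (S = 125): continuation = e^(−0.07)·[0.6036·9.3559 + 0.3964·53.7500] = 25.1322; exercise value = 10.0000 ≤ continuation, so V_0 = 25.1322

£25.13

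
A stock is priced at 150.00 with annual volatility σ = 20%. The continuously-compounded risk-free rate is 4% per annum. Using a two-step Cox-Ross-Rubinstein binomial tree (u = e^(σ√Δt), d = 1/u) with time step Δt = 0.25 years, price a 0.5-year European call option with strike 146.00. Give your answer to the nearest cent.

12.02

CRR parameters: u = e^(σ√Δt) = e^(0.2·√0.25) = 1.1052, d = 1/u = 0.9048
Per-period rate: rΔt = 0.04·0.25 = 0.01, so R = e^0.01 = 1.0101
Risk-neutral probability p = (e^0.01 − 0.9048)/(1.1052 − 0.9048) = 0.1052/0.2003 = 0.5252
Terminal stock prices: S_uu = 183.2, S_ud = 150, S_dd = 122.8
Terminal payoffs (S − K): max(37.21, 0) = 37.21, max(4, 0) = 4, max(-23.19, 0) = 0
Node u (S = 165.8): V_u = e^(−0.01)·[0.5252·37.2104 + 0.4748·4.0000] = 21.2284
Node d (S = 135.7): V_d = e^(−0.01)·[0.5252·4.0000 + 0.4748·0.0000] = 2.0798
Node 0 (S = 150): V_0 = e^(−0.01)·[0.5252·21.2284 + 0.4748·2.0798] = 12.0157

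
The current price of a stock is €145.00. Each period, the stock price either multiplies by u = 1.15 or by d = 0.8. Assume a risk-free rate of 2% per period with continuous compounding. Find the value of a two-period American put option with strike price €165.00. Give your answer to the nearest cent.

Risk-neutral probability p = (e^0.02 − 0.8)/(1.15 − 0.8) = 0.2202/0.3500 = 0.6291
Terminal stock prices: S_uu = 191.8, S_ud = 133.4, S_dd = 92.8
Terminal payoffs (K − S): max(-26.76, 0) = 0, max(31.6, 0) = 31.6, max(72.2, 0) = 72.2
Node u (S = 166.8): continuation = e^(−0.02)·[0.6291·0.0000 + 0.3709·31.6000] = 11.4869; exercise value = 0.0000 ≤ continuation, so V_u = 11.4869
Node d (S = 116): continuation = e^(−0.02)·[0.6291·31.6000 + 0.3709·72.2000] = 45.7328; exercise value = 49.0000 > continuation, so V_d = 49.0000 (exercise)
Node 0 (S = 145): continuation = e^(−0.02)·[0.6291·11.4869 + 0.3709·49.0000] = 24.8958; exercise value = 20.0000 ≤ continuation, so V_0 = 24.8958

€24.90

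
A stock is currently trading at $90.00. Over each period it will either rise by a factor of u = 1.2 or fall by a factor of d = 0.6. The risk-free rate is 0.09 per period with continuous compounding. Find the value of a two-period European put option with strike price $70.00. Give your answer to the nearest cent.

Risk-neutral probability p = (e^0.09 − 0.6)/(1.2 − 0.6) = 0.4942/0.6000 = 0.8236
Terminal stock prices: S_uu = 129.6, S_ud = 64.8, S_dd = 32.4
Terminal payoffs (K − S): max(-59.6, 0) = 0, max(5.2, 0) = 5.2, max(37.6, 0) = 37.6
Node u (S = 108): V_u = e^(−0.09)·[0.8236·0.0000 + 0.1764·5.2000] = 0.8382
Node d (S = 54): V_d = e^(−0.09)·[0.8236·5.2000 + 0.1764·37.6000] = 9.9752
Node 0 (S = 90): V_0 = e^(−0.09)·[0.8236·0.8382 + 0.1764·9.9752] = 2.2389

$2.24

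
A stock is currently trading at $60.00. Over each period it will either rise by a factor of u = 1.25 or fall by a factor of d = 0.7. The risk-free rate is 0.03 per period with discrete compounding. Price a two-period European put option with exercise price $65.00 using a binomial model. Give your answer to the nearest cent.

Risk-neutral probability p = (1 + 0.03 − 0.7)/(1.25 − 0.7) = 0.3300/0.5500 = 0.6000
Terminal stock prices: S_uu = 93.75, S_ud = 52.5, S_dd = 29.4
Terminal payoffs (K − S): max(-28.75, 0) = 0, max(12.5, 0) = 12.5, max(35.6, 0) = 35.6
Node u (S = 75): V_u = 1/1.03·[0.6000·0.0000 + 0.4000·12.5000] = 4.8544
Node d (S = 42): V_d = 1/1.03·[0.6000·12.5000 + 0.4000·35.6000] = 21.1068
Node 0 (S = 60): V_0 = 1/1.03·[0.6000·4.8544 + 0.4000·21.1068] = 11.0246

$11.02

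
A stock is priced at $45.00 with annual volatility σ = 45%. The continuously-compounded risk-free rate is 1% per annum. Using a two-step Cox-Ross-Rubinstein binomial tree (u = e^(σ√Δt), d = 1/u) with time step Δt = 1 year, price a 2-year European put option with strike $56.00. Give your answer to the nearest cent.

$18.47

CRR parameters: u = e^(σ√Δt) = e^(0.45·√1) = 1.5683, d = 1/u = 0.6376
Per-period rate: rΔt = 0.01·1 = 0.01, so R = e^0.01 = 1.0101
Risk-neutral probability p = (e^0.01 − 0.6376)/(1.5683 − 0.6376) = 0.3724/0.9307 = 0.4002
Terminal stock prices: S_uu = 110.7, S_ud = 45, S_dd = 18.3
Terminal payoffs (K − S): max(-54.68, 0) = 0, max(11, 0) = 11, max(37.7, 0) = 37.7
Node u (S = 70.57): V_u = e^(−0.01)·[0.4002·0.0000 + 0.5998·11.0000] = 6.5326
Node d (S = 28.69): V_d = e^(−0.01)·[0.4002·11.0000 + 0.5998·37.7044] = 26.7495
Node 0 (S = 45): V_0 = e^(−0.01)·[0.4002·6.5326 + 0.5998·26.7495] = 18.4739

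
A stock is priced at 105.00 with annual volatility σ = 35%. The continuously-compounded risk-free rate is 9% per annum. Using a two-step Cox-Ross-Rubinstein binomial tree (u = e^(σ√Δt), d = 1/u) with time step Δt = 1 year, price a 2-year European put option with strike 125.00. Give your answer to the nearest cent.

20.87

CRR parameters: u = e^(σ√Δt) = e^(0.35·√1) = 1.4191, d = 1/u = 0.7047
Per-period rate: rΔt = 0.09·1 = 0.09, so R = e^0.09 = 1.0942
Risk-neutral probability p = (e^0.09 − 0.7047)/(1.4191 − 0.7047) = 0.3895/0.7144 = 0.5452
Terminal stock prices: S_uu = 211.4, S_ud = 105, S_dd = 52.14
Terminal payoffs (K − S): max(-86.44, 0) = 0, max(20, 0) = 20, max(72.86, 0) = 72.86
Node u (S = 149): V_u = e^(−0.09)·[0.5452·0.0000 + 0.4548·20.0000] = 8.3130
Node d (S = 73.99): V_d = e^(−0.09)·[0.5452·20.0000 + 0.4548·72.8585] = 40.2491
Node 0 (S = 105): V_0 = e^(−0.09)·[0.5452·8.3130 + 0.4548·40.2491] = 20.8717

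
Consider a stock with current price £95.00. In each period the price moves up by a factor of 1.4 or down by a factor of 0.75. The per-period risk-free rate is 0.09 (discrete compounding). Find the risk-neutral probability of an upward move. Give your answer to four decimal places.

Risk-neutral probability p = (1 + 0.09 − 0.75)/(1.4 − 0.75) = 0.3400/0.6500 = 0.5231

p = 0.5231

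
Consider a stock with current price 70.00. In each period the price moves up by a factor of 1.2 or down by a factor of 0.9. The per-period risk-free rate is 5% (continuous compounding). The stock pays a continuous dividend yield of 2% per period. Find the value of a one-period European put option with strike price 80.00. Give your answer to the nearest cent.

Per-period risk-free factor R = e^0.05 = 1.0513; dividend-adjusted growth = e^(0.05−0.02) = 1.0305.
Risk-neutral probability p = (1.0305 − 0.9)/(1.2 − 0.9) = 0.1305/0.3000 = 0.4348
Terminal stock prices: S_u = 84, S_d = 63
Terminal payoffs (K − S): max(-4, 0) = 0, max(17, 0) = 17
Node 0 (S = 70): V_0 = e^(−0.05)·[0.4348·0.0000 + 0.5652·17.0000] = 9.1390

9.14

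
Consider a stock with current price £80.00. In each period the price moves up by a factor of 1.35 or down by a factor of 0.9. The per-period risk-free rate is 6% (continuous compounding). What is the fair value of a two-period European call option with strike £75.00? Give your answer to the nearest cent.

£17.19

Risk-neutral probability p = (e^0.06 − 0.9)/(1.35 − 0.9) = 0.1618/0.4500 = 0.3596
Terminal stock prices: S_uu = 145.8, S_ud = 97.2, S_dd = 64.8
Terminal payoffs (S − K): max(70.8, 0) = 70.8, max(22.2, 0) = 22.2, max(-10.2, 0) = 0
Node u (S = 108): V_u = e^(−0.06)·[0.3596·70.8000 + 0.6404·22.2000] = 37.3677
Node d (S = 72): V_d = e^(−0.06)·[0.3596·22.2000 + 0.6404·0.0000] = 7.5190
Node 0 (S = 80): V_0 = e^(−0.06)·[0.3596·37.3677 + 0.6404·7.5190] = 17.1907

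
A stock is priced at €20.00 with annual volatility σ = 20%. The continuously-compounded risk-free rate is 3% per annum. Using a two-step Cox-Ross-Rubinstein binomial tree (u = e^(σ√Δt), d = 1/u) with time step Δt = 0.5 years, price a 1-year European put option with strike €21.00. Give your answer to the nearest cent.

€1.82

CRR parameters: u = e^(σ√Δt) = e^(0.2·√0.5) = 1.1519, d = 1/u = 0.8681
Per-period rate: rΔt = 0.03·0.5 = 0.015, so R = e^0.015 = 1.0151
Risk-neutral probability p = (e^0.015 − 0.8681)/(1.1519 − 0.8681) = 0.1470/0.2838 = 0.5180
Terminal stock prices: S_uu = 26.54, S_ud = 20, S_dd = 15.07
Terminal payoffs (K − S): max(-5.538, 0) = 0, max(1, 0) = 1, max(5.927, 0) = 5.927
Node u (S = 23.04): V_u = e^(−0.015)·[0.5180·0.0000 + 0.4820·1.0000] = 0.4749
Node d (S = 17.36): V_d = e^(−0.015)·[0.5180·1.0000 + 0.4820·5.9272] = 3.3249
Node 0 (S = 20): V_0 = e^(−0.015)·[0.5180·0.4749 + 0.4820·3.3249] = 1.8212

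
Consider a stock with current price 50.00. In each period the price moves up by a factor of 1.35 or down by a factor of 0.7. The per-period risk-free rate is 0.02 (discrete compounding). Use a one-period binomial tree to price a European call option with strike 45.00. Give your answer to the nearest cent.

Risk-neutral probability p = (1 + 0.02 − 0.7)/(1.35 − 0.7) = 0.3200/0.6500 = 0.4923
Terminal stock prices: S_u = 67.5, S_d = 35
Terminal payoffs (S − K): max(22.5, 0) = 22.5, max(-10, 0) = 0
Node 0 (S = 50): V_0 = 1/1.02·[0.4923·22.5000 + 0.5077·0.0000] = 10.8597

10.86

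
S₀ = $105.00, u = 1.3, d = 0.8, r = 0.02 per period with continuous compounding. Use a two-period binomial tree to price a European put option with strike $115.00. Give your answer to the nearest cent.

$17.13

Risk-neutral probability p = (e^0.02 − 0.8)/(1.3 − 0.8) = 0.2202/0.5000 = 0.4404
Terminal stock prices: S_uu = 177.5, S_ud = 109.2, S_dd = 67.2
Terminal payoffs (K − S): max(-62.45, 0) = 0, max(5.8, 0) = 5.8, max(47.8, 0) = 47.8
Node u (S = 136.5): V_u = e^(−0.02)·[0.4404·0.0000 + 0.5596·5.8000] = 3.1814
Node d (S = 84): V_d = e^(−0.02)·[0.4404·5.8000 + 0.5596·47.8000] = 28.7228
Node 0 (S = 105): V_0 = e^(−0.02)·[0.4404·3.1814 + 0.5596·28.7228] = 17.1283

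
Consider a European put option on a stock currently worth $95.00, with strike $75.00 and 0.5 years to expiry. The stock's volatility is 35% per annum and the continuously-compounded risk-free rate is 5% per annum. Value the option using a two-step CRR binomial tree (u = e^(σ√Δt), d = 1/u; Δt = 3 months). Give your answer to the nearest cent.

CRR parameters: u = e^(σ√Δt) = e^(0.35·√0.25) = 1.1912, d = 1/u = 0.8395
Per-period rate: rΔt = 0.05·0.25 = 0.0125, so R = e^0.0125 = 1.0126
Risk-neutral probability p = (e^0.0125 − 0.8395)/(1.1912 − 0.8395) = 0.1731/0.3518 = 0.4921
Terminal stock prices: S_uu = 134.8, S_ud = 95, S_dd = 66.95
Terminal payoffs (K − S): max(-59.81, 0) = 0, max(-20, 0) = 0, max(8.055, 0) = 8.055
Node u (S = 113.2): V_u = e^(−0.0125)·[0.4921·0.0000 + 0.5079·0.0000] = 0.0000
Node d (S = 79.75): V_d = e^(−0.0125)·[0.4921·0.0000 + 0.5079·8.0546] = 4.0400
Node 0 (S = 95): V_0 = e^(−0.0125)·[0.4921·0.0000 + 0.5079·4.0400] = 2.0264

$2.03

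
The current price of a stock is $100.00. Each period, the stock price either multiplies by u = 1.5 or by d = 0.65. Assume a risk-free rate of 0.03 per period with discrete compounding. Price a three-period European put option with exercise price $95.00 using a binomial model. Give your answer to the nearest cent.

Risk-neutral probability p = (1 + 0.03 − 0.65)/(1.5 − 0.65) = 0.3800/0.8500 = 0.4471
Terminal stock prices: S_uuu = 337.5, S_uud = 146.2, S_udd = 63.38, S_ddd = 27.46
Terminal payoffs (K − S): max(-242.5, 0) = 0, max(-51.25, 0) = 0, max(31.62, 0) = 31.62, max(67.54, 0) = 67.54
Node uu (S = 225): V_uu = 1/1.03·[0.4471·0.0000 + 0.5529·0.0000] = 0.0000
Node ud (S = 97.5): V_ud = 1/1.03·[0.4471·0.0000 + 0.5529·31.6250] = 16.9774
Node dd (S = 42.25): V_dd = 1/1.03·[0.4471·31.6250 + 0.5529·67.5375] = 49.9830
Node u (S = 150): V_u = 1/1.03·[0.4471·0.0000 + 0.5529·16.9774] = 9.1141
Node d (S = 65): V_d = 1/1.03·[0.4471·16.9774 + 0.5529·49.9830] = 34.2015
Node 0 (S = 100): V_0 = 1/1.03·[0.4471·9.1141 + 0.5529·34.2015] = 22.3165

$22.32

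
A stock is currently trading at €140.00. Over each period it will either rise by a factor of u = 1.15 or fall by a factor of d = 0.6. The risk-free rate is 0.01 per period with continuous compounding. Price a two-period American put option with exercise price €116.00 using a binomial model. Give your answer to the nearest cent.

€11.67

Risk-neutral probability p = (e^0.01 − 0.6)/(1.15 − 0.6) = 0.4101/0.5500 = 0.7455
Terminal stock prices: S_uu = 185.1, S_ud = 96.6, S_dd = 50.4
Terminal payoffs (K − S): max(-69.15, 0) = 0, max(19.4, 0) = 19.4, max(65.6, 0) = 65.6
Node u (S = 161): continuation = e^(−0.01)·[0.7455·0.0000 + 0.2545·19.4000] = 4.8873; exercise value = 0.0000 ≤ continuation, so V_u = 4.8873
Node d (S = 84): continuation = e^(−0.01)·[0.7455·19.4000 + 0.2545·65.6000] = 30.8458; exercise value = 32.0000 > continuation, so V_d = 32.0000 (exercise)
Node 0 (S = 140): continuation = e^(−0.01)·[0.7455·4.8873 + 0.2545·32.0000] = 11.6690; exercise value = 0.0000 ≤ continuation, so V_0 = 11.6690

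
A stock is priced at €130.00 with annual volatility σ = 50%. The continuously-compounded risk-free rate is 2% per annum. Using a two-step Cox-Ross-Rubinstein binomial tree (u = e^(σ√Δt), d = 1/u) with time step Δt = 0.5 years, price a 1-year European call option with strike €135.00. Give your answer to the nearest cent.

€22.93

CRR parameters: u = e^(σ√Δt) = e^(0.5·√0.5) = 1.4241, d = 1/u = 0.7022
Per-period rate: rΔt = 0.02·0.5 = 0.01, so R = e^0.01 = 1.0101
Risk-neutral probability p = (e^0.01 − 0.7022)/(1.4241 − 0.7022) = 0.3079/0.7219 = 0.4264
Terminal stock prices: S_uu = 263.7, S_ud = 130, S_dd = 64.1
Terminal payoffs (S − K): max(128.7, 0) = 128.7, max(-5, 0) = 0, max(-70.9, 0) = 0
Node u (S = 185.1): V_u = e^(−0.01)·[0.4264·128.6549 + 0.5736·0.0000] = 54.3180
Node d (S = 91.28): V_d = e^(−0.01)·[0.4264·0.0000 + 0.5736·0.0000] = 0.0000
Node 0 (S = 130): V_0 = e^(−0.01)·[0.4264·54.3180 + 0.5736·0.0000] = 22.9330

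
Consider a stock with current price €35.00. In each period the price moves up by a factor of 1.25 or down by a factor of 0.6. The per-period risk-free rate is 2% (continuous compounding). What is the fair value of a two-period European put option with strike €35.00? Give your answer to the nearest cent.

Risk-neutral probability p = (e^0.02 − 0.6)/(1.25 − 0.6) = 0.4202/0.6500 = 0.6465
Terminal stock prices: S_uu = 54.69, S_ud = 26.25, S_dd = 12.6
Terminal payoffs (K − S): max(-19.69, 0) = 0, max(8.75, 0) = 8.75, max(22.4, 0) = 22.4
Node u (S = 43.75): V_u = e^(−0.02)·[0.6465·0.0000 + 0.3535·8.7500] = 3.0322
Node d (S = 21): V_d = e^(−0.02)·[0.6465·8.7500 + 0.3535·22.4000] = 13.3070
Node 0 (S = 35): V_0 = e^(−0.02)·[0.6465·3.0322 + 0.3535·13.3070] = 6.5327

€6.53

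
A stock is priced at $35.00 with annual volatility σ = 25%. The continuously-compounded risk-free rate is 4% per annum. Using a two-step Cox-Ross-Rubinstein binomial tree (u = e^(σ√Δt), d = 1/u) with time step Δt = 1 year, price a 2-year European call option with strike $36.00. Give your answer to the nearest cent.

$5.39

CRR parameters: u = e^(σ√Δt) = e^(0.25·√1) = 1.2840, d = 1/u = 0.7788
Per-period rate: rΔt = 0.04·1 = 0.04, so R = e^0.04 = 1.0408
Risk-neutral probability p = (e^0.04 − 0.7788)/(1.2840 − 0.7788) = 0.2620/0.5052 = 0.5186
Terminal stock prices: S_uu = 57.71, S_ud = 35, S_dd = 21.23
Terminal payoffs (S − K): max(21.71, 0) = 21.71, max(-1, 0) = 0, max(-14.77, 0) = 0
Node u (S = 44.94): V_u = e^(−0.04)·[0.5186·21.7052 + 0.4814·0.0000] = 10.8150
Node d (S = 27.26): V_d = e^(−0.04)·[0.5186·0.0000 + 0.4814·0.0000] = 0.0000
Node 0 (S = 35): V_0 = e^(−0.04)·[0.5186·10.8150 + 0.4814·0.0000] = 5.3887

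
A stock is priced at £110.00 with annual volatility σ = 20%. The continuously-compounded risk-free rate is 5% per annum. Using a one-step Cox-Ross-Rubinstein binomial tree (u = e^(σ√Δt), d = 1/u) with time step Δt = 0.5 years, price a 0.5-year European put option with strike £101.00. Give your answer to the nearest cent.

£2.40

CRR parameters: u = e^(σ√Δt) = e^(0.2·√0.5) = 1.1519, d = 1/u = 0.8681
Per-period rate: rΔt = 0.05·0.5 = 0.025, so R = e^0.025 = 1.0253
Risk-neutral probability p = (e^0.025 − 0.8681)/(1.1519 − 0.8681) = 0.1572/0.2838 = 0.5539
Terminal stock prices: S_u = 126.7, S_d = 95.49
Terminal payoffs (K − S): max(-25.71, 0) = 0, max(5.506, 0) = 5.506
Node 0 (S = 110): V_0 = e^(−0.025)·[0.5539·0.0000 + 0.4461·5.5064] = 2.3957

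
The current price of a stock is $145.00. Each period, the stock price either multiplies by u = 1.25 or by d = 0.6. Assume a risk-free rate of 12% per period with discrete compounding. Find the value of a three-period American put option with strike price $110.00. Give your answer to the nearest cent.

Risk-neutral probability p = (1 + 0.12 − 0.6)/(1.25 − 0.6) = 0.5200/0.6500 = 0.8000
Terminal stock prices: S_uuu = 283.2, S_uud = 135.9, S_udd = 65.25, S_ddd = 31.32
Terminal payoffs (K − S): max(-173.2, 0) = 0, max(-25.94, 0) = 0, max(44.75, 0) = 44.75, max(78.68, 0) = 78.68
Node uu (S = 226.6): continuation = 1/1.12·[0.8000·0.0000 + 0.2000·0.0000] = 0.0000; exercise value = 0.0000 ≤ continuation, so V_uu = 0.0000
Node ud (S = 108.8): continuation = 1/1.12·[0.8000·0.0000 + 0.2000·44.7500] = 7.9911; exercise value = 1.2500 ≤ continuation, so V_ud = 7.9911
Node dd (S = 52.2): continuation = 1/1.12·[0.8000·44.7500 + 0.2000·78.6800] = 46.0143; exercise value = 57.8000 > continuation, so V_dd = 57.8000 (exercise)
Node u (S = 181.2): continuation = 1/1.12·[0.8000·0.0000 + 0.2000·7.9911] = 1.4270; exercise value = 0.0000 ≤ continuation, so V_u = 1.4270
Node d (S = 87): continuation = 1/1.12·[0.8000·7.9911 + 0.2000·57.8000] = 16.0293; exercise value = 23.0000 > continuation, so V_d = 23.0000 (exercise)
Node 0 (S = 145): continuation = 1/1.12·[0.8000·1.4270 + 0.2000·23.0000] = 5.1264; exercise value = 0.0000 ≤ continuation, so V_0 = 5.1264

$5.13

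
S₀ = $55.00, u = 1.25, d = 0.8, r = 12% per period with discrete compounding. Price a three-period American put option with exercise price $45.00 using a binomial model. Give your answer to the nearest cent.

$0.74

Risk-neutral probability p = (1 + 0.12 − 0.8)/(1.25 − 0.8) = 0.3200/0.4500 = 0.7111
Terminal stock prices: S_uuu = 107.4, S_uud = 68.75, S_udd = 44, S_ddd = 28.16
Terminal payoffs (K − S): max(-62.42, 0) = 0, max(-23.75, 0) = 0, max(1, 0) = 1, max(16.84, 0) = 16.84
Node uu (S = 85.94): continuation = 1/1.12·[0.7111·0.0000 + 0.2889·0.0000] = 0.0000; exercise value = 0.0000 ≤ continuation, so V_uu = 0.0000
Node ud (S = 55): continuation = 1/1.12·[0.7111·0.0000 + 0.2889·1.0000] = 0.2579; exercise value = 0.0000 ≤ continuation, so V_ud = 0.2579
Node dd (S = 35.2): continuation = 1/1.12·[0.7111·1.0000 + 0.2889·16.8400] = 4.9786; exercise value = 9.8000 > continuation, so V_dd = 9.8000 (exercise)
Node u (S = 68.75): continuation = 1/1.12·[0.7111·0.0000 + 0.2889·0.2579] = 0.0665; exercise value = 0.0000 ≤ continuation, so V_u = 0.0665
Node d (S = 44): continuation = 1/1.12·[0.7111·0.2579 + 0.2889·9.8000] = 2.6915; exercise value = 1.0000 ≤ continuation, so V_d = 2.6915
Node 0 (S = 55): continuation = 1/1.12·[0.7111·0.0665 + 0.2889·2.6915] = 0.7365; exercise value = 0.0000 ≤ continuation, so V_0 = 0.7365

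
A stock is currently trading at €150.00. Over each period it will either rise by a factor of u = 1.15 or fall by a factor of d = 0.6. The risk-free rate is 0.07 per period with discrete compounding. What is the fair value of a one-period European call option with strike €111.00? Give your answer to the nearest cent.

€49.12

Risk-neutral probability p = (1 + 0.07 − 0.6)/(1.15 − 0.6) = 0.4700/0.5500 = 0.8545
Terminal stock prices: S_u = 172.5, S_d = 90
Terminal payoffs (S − K): max(61.5, 0) = 61.5, max(-21, 0) = 0
Node 0 (S = 150): V_0 = 1/1.07·[0.8545·61.5000 + 0.1455·0.0000] = 49.1164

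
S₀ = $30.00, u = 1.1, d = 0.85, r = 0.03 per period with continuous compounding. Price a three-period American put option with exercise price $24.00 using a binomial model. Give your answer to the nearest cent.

$0.19

Risk-neutral probability p = (e^0.03 − 0.85)/(1.1 − 0.85) = 0.1805/0.2500 = 0.7218
Terminal stock prices: S_uuu = 39.93, S_uud = 30.86, S_udd = 23.84, S_ddd = 18.42
Terminal payoffs (K − S): max(-15.93, 0) = 0, max(-6.855, 0) = 0, max(0.1575, 0) = 0.1575, max(5.576, 0) = 5.576
Node uu (S = 36.3): continuation = e^(−0.03)·[0.7218·0.0000 + 0.2782·0.0000] = 0.0000; exercise value = 0.0000 ≤ continuation, so V_uu = 0.0000
Node ud (S = 28.05): continuation = e^(−0.03)·[0.7218·0.0000 + 0.2782·0.1575] = 0.0425; exercise value = 0.0000 ≤ continuation, so V_ud = 0.0425
Node dd (S = 21.67): continuation = e^(−0.03)·[0.7218·0.1575 + 0.2782·5.5763] = 1.6157; exercise value = 2.3250 > continuation, so V_dd = 2.3250 (exercise)
Node u (S = 33): continuation = e^(−0.03)·[0.7218·0.0000 + 0.2782·0.0425] = 0.0115; exercise value = 0.0000 ≤ continuation, so V_u = 0.0115
Node d (S = 25.5): continuation = e^(−0.03)·[0.7218·0.0425 + 0.2782·2.3250] = 0.6574; exercise value = 0.0000 ≤ continuation, so V_d = 0.6574
Node 0 (S = 30): continuation = e^(−0.03)·[0.7218·0.0115 + 0.2782·0.6574] = 0.1855; exercise value = 0.0000 ≤ continuation, so V_0 = 0.1855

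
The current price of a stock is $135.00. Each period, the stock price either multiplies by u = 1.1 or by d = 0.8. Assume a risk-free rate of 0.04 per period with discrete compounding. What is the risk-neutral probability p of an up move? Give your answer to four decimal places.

p = 0.8000

Risk-neutral probability p = (1 + 0.04 − 0.8)/(1.1 − 0.8) = 0.2400/0.3000 = 0.8000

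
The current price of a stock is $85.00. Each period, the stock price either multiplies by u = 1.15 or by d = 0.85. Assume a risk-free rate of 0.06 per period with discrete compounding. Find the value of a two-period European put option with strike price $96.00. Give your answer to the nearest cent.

Risk-neutral probability p = (1 + 0.06 − 0.85)/(1.15 − 0.85) = 0.2100/0.3000 = 0.7000
Terminal stock prices: S_uu = 112.4, S_ud = 83.09, S_dd = 61.41
Terminal payoffs (K − S): max(-16.41, 0) = 0, max(12.91, 0) = 12.91, max(34.59, 0) = 34.59
Node u (S = 97.75): V_u = 1/1.06·[0.7000·0.0000 + 0.3000·12.9125] = 3.6545
Node d (S = 72.25): V_d = 1/1.06·[0.7000·12.9125 + 0.3000·34.5875] = 18.3160
Node 0 (S = 85): V_0 = 1/1.06·[0.7000·3.6545 + 0.3000·18.3160] = 7.5971

$7.60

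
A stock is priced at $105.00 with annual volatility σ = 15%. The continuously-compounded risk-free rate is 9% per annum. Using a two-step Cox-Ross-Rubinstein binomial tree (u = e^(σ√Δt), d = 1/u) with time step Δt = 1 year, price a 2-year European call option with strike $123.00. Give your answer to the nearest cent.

$9.41

CRR parameters: u = e^(σ√Δt) = e^(0.15·√1) = 1.1618, d = 1/u = 0.8607
Per-period rate: rΔt = 0.09·1 = 0.09, so R = e^0.09 = 1.0942
Risk-neutral probability p = (e^0.09 − 0.8607)/(1.1618 − 0.8607) = 0.2335/0.3011 = 0.7753
Terminal stock prices: S_uu = 141.7, S_ud = 105, S_dd = 77.79
Terminal payoffs (S − K): max(18.74, 0) = 18.74, max(-18, 0) = 0, max(-45.21, 0) = 0
Node u (S = 122): V_u = e^(−0.09)·[0.7753·18.7352 + 0.2247·0.0000] = 13.2754
Node d (S = 90.37): V_d = e^(−0.09)·[0.7753·0.0000 + 0.2247·0.0000] = 0.0000
Node 0 (S = 105): V_0 = e^(−0.09)·[0.7753·13.2754 + 0.2247·0.0000] = 9.4067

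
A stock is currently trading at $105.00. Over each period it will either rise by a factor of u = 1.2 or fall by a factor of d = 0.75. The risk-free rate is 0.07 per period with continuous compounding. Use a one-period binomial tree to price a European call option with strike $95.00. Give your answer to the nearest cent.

Risk-neutral probability p = (e^0.07 − 0.75)/(1.2 − 0.75) = 0.3225/0.4500 = 0.7167
Terminal stock prices: S_u = 126, S_d = 78.75
Terminal payoffs (S − K): max(31, 0) = 31, max(-16.25, 0) = 0
Node 0 (S = 105): V_0 = e^(−0.07)·[0.7167·31.0000 + 0.2833·0.0000] = 20.7152

$20.72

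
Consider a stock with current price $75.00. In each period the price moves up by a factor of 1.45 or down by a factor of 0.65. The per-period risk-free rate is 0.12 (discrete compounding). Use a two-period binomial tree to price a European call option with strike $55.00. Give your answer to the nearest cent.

Risk-neutral probability p = (1 + 0.12 − 0.65)/(1.45 − 0.65) = 0.4700/0.8000 = 0.5875
Terminal stock prices: S_uu = 157.7, S_ud = 70.69, S_dd = 31.69
Terminal payoffs (S − K): max(102.7, 0) = 102.7, max(15.69, 0) = 15.69, max(-23.31, 0) = 0
Node u (S = 108.8): V_u = 1/1.12·[0.5875·102.6875 + 0.4125·15.6875] = 59.6429
Node d (S = 48.75): V_d = 1/1.12·[0.5875·15.6875 + 0.4125·0.0000] = 8.2289
Node 0 (S = 75): V_0 = 1/1.12·[0.5875·59.6429 + 0.4125·8.2289] = 34.3166

$34.32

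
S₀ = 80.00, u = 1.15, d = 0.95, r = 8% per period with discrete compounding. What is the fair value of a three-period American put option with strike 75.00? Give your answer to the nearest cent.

0.29

Risk-neutral probability p = (1 + 0.08 − 0.95)/(1.15 − 0.95) = 0.1300/0.2000 = 0.6500
Terminal stock prices: S_uuu = 121.7, S_uud = 100.5, S_udd = 83.03, S_ddd = 68.59
Terminal payoffs (K − S): max(-46.67, 0) = 0, max(-25.51, 0) = 0, max(-8.03, 0) = 0, max(6.41, 0) = 6.41
Node uu (S = 105.8): continuation = 1/1.08·[0.6500·0.0000 + 0.3500·0.0000] = 0.0000; exercise value = 0.0000 ≤ continuation, so V_uu = 0.0000
Node ud (S = 87.4): continuation = 1/1.08·[0.6500·0.0000 + 0.3500·0.0000] = 0.0000; exercise value = 0.0000 ≤ continuation, so V_ud = 0.0000
Node dd (S = 72.2): continuation = 1/1.08·[0.6500·0.0000 + 0.3500·6.4100] = 2.0773; exercise value = 2.8000 > continuation, so V_dd = 2.8000 (exercise)
Node u (S = 92): continuation = 1/1.08·[0.6500·0.0000 + 0.3500·0.0000] = 0.0000; exercise value = 0.0000 ≤ continuation, so V_u = 0.0000
Node d (S = 76): continuation = 1/1.08·[0.6500·0.0000 + 0.3500·2.8000] = 0.9074; exercise value = 0.0000 ≤ continuation, so V_d = 0.9074
Node 0 (S = 80): continuation = 1/1.08·[0.6500·0.0000 + 0.3500·0.9074] = 0.2941; exercise value = 0.0000 ≤ continuation, so V_0 = 0.2941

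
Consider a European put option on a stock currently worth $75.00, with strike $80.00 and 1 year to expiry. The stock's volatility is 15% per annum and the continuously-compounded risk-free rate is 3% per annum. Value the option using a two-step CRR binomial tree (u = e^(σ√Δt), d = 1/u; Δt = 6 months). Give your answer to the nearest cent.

$6.30

CRR parameters: u = e^(σ√Δt) = e^(0.15·√0.5) = 1.1119, d = 1/u = 0.8994
Per-period rate: rΔt = 0.03·0.5 = 0.015, so R = e^0.015 = 1.0151
Risk-neutral probability p = (e^0.015 − 0.8994)/(1.1119 − 0.8994) = 0.1157/0.2125 = 0.5446
Terminal stock prices: S_uu = 92.72, S_ud = 75, S_dd = 60.66
Terminal payoffs (K − S): max(-12.72, 0) = 0, max(5, 0) = 5, max(19.34, 0) = 19.34
Node u (S = 83.39): V_u = e^(−0.015)·[0.5446·0.0000 + 0.4554·5.0000] = 2.2430
Node d (S = 67.45): V_d = e^(−0.015)·[0.5446·5.0000 + 0.4554·19.3357] = 11.3566
Node 0 (S = 75): V_0 = e^(−0.015)·[0.5446·2.2430 + 0.4554·11.3566] = 6.2980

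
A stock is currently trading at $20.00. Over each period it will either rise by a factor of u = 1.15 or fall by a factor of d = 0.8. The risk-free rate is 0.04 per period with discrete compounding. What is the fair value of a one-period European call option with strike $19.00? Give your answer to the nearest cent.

Risk-neutral probability p = (1 + 0.04 − 0.8)/(1.15 − 0.8) = 0.2400/0.3500 = 0.6857
Terminal stock prices: S_u = 23, S_d = 16
Terminal payoffs (S − K): max(4, 0) = 4, max(-3, 0) = 0
Node 0 (S = 20): V_0 = 1/1.04·[0.6857·4.0000 + 0.3143·0.0000] = 2.6374

$2.64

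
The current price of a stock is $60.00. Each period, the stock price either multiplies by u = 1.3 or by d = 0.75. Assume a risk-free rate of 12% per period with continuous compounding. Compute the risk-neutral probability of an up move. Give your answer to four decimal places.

Risk-neutral probability p = (e^0.12 − 0.75)/(1.3 − 0.75) = 0.3775/0.5500 = 0.6864

p = 0.6864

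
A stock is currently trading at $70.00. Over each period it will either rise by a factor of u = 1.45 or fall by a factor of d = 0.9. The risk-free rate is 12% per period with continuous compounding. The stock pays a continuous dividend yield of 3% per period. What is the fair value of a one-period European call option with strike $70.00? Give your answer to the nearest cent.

Per-period risk-free factor R = e^0.12 = 1.1275; dividend-adjusted growth = e^(0.12−0.03) = 1.0942.
Risk-neutral probability p = (1.0942 − 0.9)/(1.45 − 0.9) = 0.1942/0.5500 = 0.3530
Terminal stock prices: S_u = 101.5, S_d = 63
Terminal payoffs (S − K): max(31.5, 0) = 31.5, max(-7, 0) = 0
Node 0 (S = 70): V_0 = e^(−0.12)·[0.3530·31.5000 + 0.6470·0.0000] = 9.8633

$9.86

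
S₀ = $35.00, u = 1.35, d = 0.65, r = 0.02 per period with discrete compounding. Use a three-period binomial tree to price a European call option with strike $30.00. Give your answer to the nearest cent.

$12.08

Risk-neutral probability p = (1 + 0.02 − 0.65)/(1.35 − 0.65) = 0.3700/0.7000 = 0.5286
Terminal stock prices: S_uuu = 86.11, S_uud = 41.46, S_udd = 19.96, S_ddd = 9.612
Terminal payoffs (S − K): max(56.11, 0) = 56.11, max(11.46, 0) = 11.46, max(-10.04, 0) = 0, max(-20.39, 0) = 0
Node uu (S = 63.79): V_uu = 1/1.02·[0.5286·56.1131 + 0.4714·11.4619] = 34.3757
Node ud (S = 30.71): V_ud = 1/1.02·[0.5286·11.4619 + 0.4714·0.0000] = 5.9396
Node dd (S = 14.79): V_dd = 1/1.02·[0.5286·0.0000 + 0.4714·0.0000] = 0.0000
Node u (S = 47.25): V_u = 1/1.02·[0.5286·34.3757 + 0.4714·5.9396] = 20.5590
Node d (S = 22.75): V_d = 1/1.02·[0.5286·5.9396 + 0.4714·0.0000] = 3.0780
Node 0 (S = 35): V_0 = 1/1.02·[0.5286·20.5590 + 0.4714·3.0780] = 12.0764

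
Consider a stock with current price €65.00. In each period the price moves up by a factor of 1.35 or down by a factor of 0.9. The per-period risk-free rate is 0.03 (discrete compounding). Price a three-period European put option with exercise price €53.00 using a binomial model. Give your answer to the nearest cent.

Risk-neutral probability p = (1 + 0.03 − 0.9)/(1.35 − 0.9) = 0.1300/0.4500 = 0.2889
Terminal stock prices: S_uuu = 159.9, S_uud = 106.6, S_udd = 71.08, S_ddd = 47.39
Terminal payoffs (K − S): max(-106.9, 0) = 0, max(-53.62, 0) = 0, max(-18.08, 0) = 0, max(5.615, 0) = 5.615
Node uu (S = 118.5): V_uu = 1/1.03·[0.2889·0.0000 + 0.7111·0.0000] = 0.0000
Node ud (S = 78.98): V_ud = 1/1.03·[0.2889·0.0000 + 0.7111·0.0000] = 0.0000
Node dd (S = 52.65): V_dd = 1/1.03·[0.2889·0.0000 + 0.7111·5.6150] = 3.8766
Node u (S = 87.75): V_u = 1/1.03·[0.2889·0.0000 + 0.7111·0.0000] = 0.0000
Node d (S = 58.5): V_d = 1/1.03·[0.2889·0.0000 + 0.7111·3.8766] = 2.6764
Node 0 (S = 65): V_0 = 1/1.03·[0.2889·0.0000 + 0.7111·2.6764] = 1.8478

€1.85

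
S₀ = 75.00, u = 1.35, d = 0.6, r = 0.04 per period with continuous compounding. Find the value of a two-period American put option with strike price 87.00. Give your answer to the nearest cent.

Risk-neutral probability p = (e^0.04 − 0.6)/(1.35 − 0.6) = 0.4408/0.7500 = 0.5877
Terminal stock prices: S_uu = 136.7, S_ud = 60.75, S_dd = 27
Terminal payoffs (K − S): max(-49.69, 0) = 0, max(26.25, 0) = 26.25, max(60, 0) = 60
Node u (S = 101.2): continuation = e^(−0.04)·[0.5877·0.0000 + 0.4123·26.2500] = 10.3973; exercise value = 0.0000 ≤ continuation, so V_u = 10.3973
Node d (S = 45): continuation = e^(−0.04)·[0.5877·26.2500 + 0.4123·60.0000] = 38.5887; exercise value = 42.0000 > continuation, so V_d = 42.0000 (exercise)
Node 0 (S = 75): continuation = e^(−0.04)·[0.5877·10.3973 + 0.4123·42.0000] = 22.5071; exercise value = 12.0000 ≤ continuation, so V_0 = 22.5071

22.51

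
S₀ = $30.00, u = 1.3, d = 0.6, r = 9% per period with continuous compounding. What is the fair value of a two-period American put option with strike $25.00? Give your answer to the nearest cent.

$2.16

Risk-neutral probability p = (e^0.09 − 0.6)/(1.3 − 0.6) = 0.4942/0.7000 = 0.7060
Terminal stock prices: S_uu = 50.7, S_ud = 23.4, S_dd = 10.8
Terminal payoffs (K − S): max(-25.7, 0) = 0, max(1.6, 0) = 1.6, max(14.2, 0) = 14.2
Node u (S = 39): continuation = e^(−0.09)·[0.7060·0.0000 + 0.2940·1.6000] = 0.4300; exercise value = 0.0000 ≤ continuation, so V_u = 0.4300
Node d (S = 18): continuation = e^(−0.09)·[0.7060·1.6000 + 0.2940·14.2000] = 4.8483; exercise value = 7.0000 > continuation, so V_d = 7.0000 (exercise)
Node 0 (S = 30): continuation = e^(−0.09)·[0.7060·0.4300 + 0.2940·7.0000] = 2.1585; exercise value = 0.0000 ≤ continuation, so V_0 = 2.1585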